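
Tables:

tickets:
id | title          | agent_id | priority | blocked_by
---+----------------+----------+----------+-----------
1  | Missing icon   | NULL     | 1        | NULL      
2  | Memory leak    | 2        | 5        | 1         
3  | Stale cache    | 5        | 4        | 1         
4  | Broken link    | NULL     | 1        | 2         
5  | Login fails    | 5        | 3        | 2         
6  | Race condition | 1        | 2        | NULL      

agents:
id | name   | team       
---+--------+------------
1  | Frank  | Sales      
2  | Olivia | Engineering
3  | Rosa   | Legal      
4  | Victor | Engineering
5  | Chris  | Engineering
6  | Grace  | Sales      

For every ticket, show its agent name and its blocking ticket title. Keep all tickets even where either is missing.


Two LEFT JOINs from the same base table tickets: one to agents via agent_id, one to tickets itself via blocked_by. Both are LEFT so every ticket is preserved.
Match against agents:
  - ticket 1 (Missing icon): agent_id=NULL, no match -> kept with NULL
  - ticket 2 (Memory leak): agent_id=2 -> matches Olivia
  - ticket 3 (Stale cache): agent_id=5 -> matches Chris
  - ticket 4 (Broken link): agent_id=NULL, no match -> kept with NULL
  - ticket 5 (Login fails): agent_id=5 -> matches Chris
  - ticket 6 (Race condition): agent_id=1 -> matches Frank
Match against tickets (self):
  - ticket 1 (Missing icon): blocked_by=NULL -> NULL
  - ticket 2 (Memory leak): blocked_by=1 -> Missing icon
  - ticket 3 (Stale cache): blocked_by=1 -> Missing icon
  - ticket 4 (Broken link): blocked_by=2 -> Memory leak
  - ticket 5 (Login fails): blocked_by=2 -> Memory leak
  - ticket 6 (Race condition): blocked_by=NULL -> NULL

SQL:
SELECT a.title, b.name AS agent, c.title AS blocked_by
FROM tickets a
LEFT JOIN agents b ON a.agent_id = b.id
LEFT JOIN tickets c ON a.blocked_by = c.id

Result:
title          | agent  | blocked_by  
---------------+--------+-------------
Missing icon   | NULL   | NULL        
Memory leak    | Olivia | Missing icon
Stale cache    | Chris  | Missing icon
Broken link    | NULL   | Memory leak 
Login fails    | Chris  | Memory leak 
Race condition | Frank  | NULL        


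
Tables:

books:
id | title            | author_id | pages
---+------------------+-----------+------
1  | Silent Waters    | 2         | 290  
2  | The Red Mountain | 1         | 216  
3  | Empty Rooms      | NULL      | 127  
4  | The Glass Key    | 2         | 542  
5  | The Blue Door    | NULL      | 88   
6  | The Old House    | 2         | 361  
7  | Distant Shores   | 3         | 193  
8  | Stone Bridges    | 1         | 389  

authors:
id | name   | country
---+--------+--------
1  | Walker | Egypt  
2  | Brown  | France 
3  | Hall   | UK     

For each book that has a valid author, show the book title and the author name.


INNER JOIN keeps only books rows whose author_id matches an id in authors. Walk through each book:
  - book 1 (Silent Waters): author_id=2 -> matches Brown
  - book 2 (The Red Mountain): author_id=1 -> matches Walker
  - book 3 (Empty Rooms): author_id=NULL, no match -> dropped
  - book 4 (The Glass Key): author_id=2 -> matches Brown
  - book 5 (The Blue Door): author_id=NULL, no match -> dropped
  - book 6 (The Old House): author_id=2 -> matches Brown
  - book 7 (Distant Shores): author_id=3 -> matches Hall
  - book 8 (Stone Bridges): author_id=1 -> matches Walker
So 2 of 8 rows are dropped.

SQL:
SELECT a.title, b.name AS author
FROM books a
INNER JOIN authors b ON a.author_id = b.id

Result:
title            | author
-----------------+-------
Silent Waters    | Brown 
The Red Mountain | Walker
The Glass Key    | Brown 
The Old House    | Brown 
Distant Shores   | Hall  
Stone Bridges    | Walker


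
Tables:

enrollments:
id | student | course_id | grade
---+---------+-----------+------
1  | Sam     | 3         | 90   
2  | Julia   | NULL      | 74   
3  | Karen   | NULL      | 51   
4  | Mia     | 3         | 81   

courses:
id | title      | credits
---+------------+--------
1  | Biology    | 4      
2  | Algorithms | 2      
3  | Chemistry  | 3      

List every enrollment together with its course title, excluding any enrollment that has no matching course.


INNER JOIN keeps only enrollments rows whose course_id matches an id in courses. Walk through each enrollment:
  - enrollment 1 (Sam): course_id=3 -> matches Chemistry
  - enrollment 2 (Julia): course_id=NULL, no match -> dropped
  - enrollment 3 (Karen): course_id=NULL, no match -> dropped
  - enrollment 4 (Mia): course_id=3 -> matches Chemistry
So 2 of 4 rows are dropped.

SQL:
SELECT a.student, b.title AS course
FROM enrollments a
INNER JOIN courses b ON a.course_id = b.id

Result:
student | course   
--------+----------
Sam     | Chemistry
Mia     | Chemistry


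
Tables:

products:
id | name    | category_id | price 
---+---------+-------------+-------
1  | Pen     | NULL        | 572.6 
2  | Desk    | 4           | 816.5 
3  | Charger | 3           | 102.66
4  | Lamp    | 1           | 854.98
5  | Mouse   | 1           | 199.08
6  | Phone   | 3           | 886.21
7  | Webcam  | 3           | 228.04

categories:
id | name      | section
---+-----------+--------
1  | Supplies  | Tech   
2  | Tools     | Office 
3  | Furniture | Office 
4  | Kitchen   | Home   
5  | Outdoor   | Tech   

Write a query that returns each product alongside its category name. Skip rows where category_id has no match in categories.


INNER JOIN keeps only products rows whose category_id matches an id in categories. Walk through each product:
  - product 1 (Pen): category_id=NULL, no match -> dropped
  - product 2 (Desk): category_id=4 -> matches Kitchen
  - product 3 (Charger): category_id=3 -> matches Furniture
  - product 4 (Lamp): category_id=1 -> matches Supplies
  - product 5 (Mouse): category_id=1 -> matches Supplies
  - product 6 (Phone): category_id=3 -> matches Furniture
  - product 7 (Webcam): category_id=3 -> matches Furniture
So 1 of 7 rows is dropped.

SQL:
SELECT a.name, b.name AS category
FROM products a
INNER JOIN categories b ON a.category_id = b.id

Result:
name    | category 
--------+----------
Desk    | Kitchen  
Charger | Furniture
Lamp    | Supplies 
Mouse   | Supplies 
Phone   | Furniture
Webcam  | Furniture


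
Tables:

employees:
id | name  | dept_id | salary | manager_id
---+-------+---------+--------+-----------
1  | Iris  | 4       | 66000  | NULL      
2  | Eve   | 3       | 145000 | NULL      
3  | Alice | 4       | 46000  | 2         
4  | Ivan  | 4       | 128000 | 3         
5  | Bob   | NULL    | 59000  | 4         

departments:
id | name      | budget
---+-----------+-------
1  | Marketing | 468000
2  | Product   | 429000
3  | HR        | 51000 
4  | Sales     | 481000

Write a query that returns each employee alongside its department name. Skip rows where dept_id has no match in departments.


INNER JOIN keeps only employees rows whose dept_id matches an id in departments. Walk through each employee:
  - employee 1 (Iris): dept_id=4 -> matches Sales
  - employee 2 (Eve): dept_id=3 -> matches HR
  - employee 3 (Alice): dept_id=4 -> matches Sales
  - employee 4 (Ivan): dept_id=4 -> matches Sales
  - employee 5 (Bob): dept_id=NULL, no match -> dropped
So 1 of 5 rows is dropped.

SQL:
SELECT a.name, b.name AS department
FROM employees a
INNER JOIN departments b ON a.dept_id = b.id

Result:
name  | department
------+-----------
Iris  | Sales     
Eve   | HR        
Alice | Sales     
Ivan  | Sales     


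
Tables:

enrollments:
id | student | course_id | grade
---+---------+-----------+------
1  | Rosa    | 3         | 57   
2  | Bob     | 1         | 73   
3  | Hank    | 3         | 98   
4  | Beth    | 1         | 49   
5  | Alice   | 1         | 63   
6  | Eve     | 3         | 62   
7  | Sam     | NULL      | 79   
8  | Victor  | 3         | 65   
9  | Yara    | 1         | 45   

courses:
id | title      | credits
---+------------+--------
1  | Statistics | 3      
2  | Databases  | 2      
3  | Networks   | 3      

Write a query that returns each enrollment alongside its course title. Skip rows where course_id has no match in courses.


INNER JOIN keeps only enrollments rows whose course_id matches an id in courses. Walk through each enrollment:
  - enrollment 1 (Rosa): course_id=3 -> matches Networks
  - enrollment 2 (Bob): course_id=1 -> matches Statistics
  - enrollment 3 (Hank): course_id=3 -> matches Networks
  - enrollment 4 (Beth): course_id=1 -> matches Statistics
  - enrollment 5 (Alice): course_id=1 -> matches Statistics
  - enrollment 6 (Eve): course_id=3 -> matches Networks
  - enrollment 7 (Sam): course_id=NULL, no match -> dropped
  - enrollment 8 (Victor): course_id=3 -> matches Networks
  - enrollment 9 (Yara): course_id=1 -> matches Statistics
So 1 of 9 rows is dropped.

SQL:
SELECT a.student, b.title AS course
FROM enrollments a
INNER JOIN courses b ON a.course_id = b.id

Result:
student | course    
--------+-----------
Rosa    | Networks  
Bob     | Statistics
Hank    | Networks  
Beth    | Statistics
Alice   | Statistics
Eve     | Networks  
Victor  | Networks  
Yara    | Statistics


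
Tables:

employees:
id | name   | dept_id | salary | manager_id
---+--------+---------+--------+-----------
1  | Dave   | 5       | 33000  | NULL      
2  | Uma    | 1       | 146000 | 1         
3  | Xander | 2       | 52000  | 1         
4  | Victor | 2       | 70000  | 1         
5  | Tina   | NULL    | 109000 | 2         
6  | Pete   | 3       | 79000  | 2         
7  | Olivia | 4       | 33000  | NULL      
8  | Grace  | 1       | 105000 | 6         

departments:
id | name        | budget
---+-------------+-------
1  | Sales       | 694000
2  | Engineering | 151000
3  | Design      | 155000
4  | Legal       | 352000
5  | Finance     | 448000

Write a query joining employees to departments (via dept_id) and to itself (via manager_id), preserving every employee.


Two LEFT JOINs from the same base table employees: one to departments via dept_id, one to employees itself via manager_id. Both are LEFT so every employee is preserved.
Match against departments:
  - employee 1 (Dave): dept_id=5 -> matches Finance
  - employee 2 (Uma): dept_id=1 -> matches Sales
  - employee 3 (Xander): dept_id=2 -> matches Engineering
  - employee 4 (Victor): dept_id=2 -> matches Engineering
  - employee 5 (Tina): dept_id=NULL, no match -> kept with NULL
  - employee 6 (Pete): dept_id=3 -> matches Design
  - employee 7 (Olivia): dept_id=4 -> matches Legal
  - employee 8 (Grace): dept_id=1 -> matches Sales
Match against employees (self):
  - employee 1 (Dave): manager_id=NULL -> NULL
  - employee 2 (Uma): manager_id=1 -> Dave
  - employee 3 (Xander): manager_id=1 -> Dave
  - employee 4 (Victor): manager_id=1 -> Dave
  - employee 5 (Tina): manager_id=2 -> Uma
  - employee 6 (Pete): manager_id=2 -> Uma
  - employee 7 (Olivia): manager_id=NULL -> NULL
  - employee 8 (Grace): manager_id=6 -> Pete

SQL:
SELECT a.name, b.name AS department, c.name AS manager
FROM employees a
LEFT JOIN departments b ON a.dept_id = b.id
LEFT JOIN employees c ON a.manager_id = c.id

Result:
name   | department  | manager
-------+-------------+--------
Dave   | Finance     | NULL   
Uma    | Sales       | Dave   
Xander | Engineering | Dave   
Victor | Engineering | Dave   
Tina   | NULL        | Uma    
Pete   | Design      | Uma    
Olivia | Legal       | NULL   
Grace  | Sales       | Pete   


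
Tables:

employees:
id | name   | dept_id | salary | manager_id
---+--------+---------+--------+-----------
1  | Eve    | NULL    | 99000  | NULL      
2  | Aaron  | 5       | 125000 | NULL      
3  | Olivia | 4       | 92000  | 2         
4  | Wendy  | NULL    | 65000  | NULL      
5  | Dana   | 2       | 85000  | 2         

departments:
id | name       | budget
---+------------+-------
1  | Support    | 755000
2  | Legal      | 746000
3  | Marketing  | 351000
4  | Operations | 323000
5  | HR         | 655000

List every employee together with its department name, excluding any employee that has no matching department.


INNER JOIN keeps only employees rows whose dept_id matches an id in departments. Walk through each employee:
  - employee 1 (Eve): dept_id=NULL, no match -> dropped
  - employee 2 (Aaron): dept_id=5 -> matches HR
  - employee 3 (Olivia): dept_id=4 -> matches Operations
  - employee 4 (Wendy): dept_id=NULL, no match -> dropped
  - employee 5 (Dana): dept_id=2 -> matches Legal
So 2 of 5 rows are dropped.

SQL:
SELECT a.name, b.name AS department
FROM employees a
INNER JOIN departments b ON a.dept_id = b.id

Result:
name   | department
-------+-----------
Aaron  | HR        
Olivia | Operations
Dana   | Legal     


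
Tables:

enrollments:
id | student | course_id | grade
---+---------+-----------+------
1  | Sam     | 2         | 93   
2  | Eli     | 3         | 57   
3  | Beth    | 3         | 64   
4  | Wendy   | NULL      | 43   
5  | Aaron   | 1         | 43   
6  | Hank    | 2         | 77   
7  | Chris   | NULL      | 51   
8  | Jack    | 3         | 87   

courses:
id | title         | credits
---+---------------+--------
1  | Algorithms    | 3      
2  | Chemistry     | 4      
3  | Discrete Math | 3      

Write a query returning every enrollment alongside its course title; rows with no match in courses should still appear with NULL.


LEFT JOIN keeps every row from enrollments (the left table); where course_id has no match in courses, the course columns become NULL. Walk through each enrollment:
  - enrollment 1 (Sam): course_id=2 -> matches Chemistry
  - enrollment 2 (Eli): course_id=3 -> matches Discrete Math
  - enrollment 3 (Beth): course_id=3 -> matches Discrete Math
  - enrollment 4 (Wendy): course_id=NULL, no match -> kept with NULL
  - enrollment 5 (Aaron): course_id=1 -> matches Algorithms
  - enrollment 6 (Hank): course_id=2 -> matches Chemistry
  - enrollment 7 (Chris): course_id=NULL, no match -> kept with NULL
  - enrollment 8 (Jack): course_id=3 -> matches Discrete Math
All 8 rows appear; 2 have NULL course.

SQL:
SELECT a.student, b.title AS course
FROM enrollments a
LEFT JOIN courses b ON a.course_id = b.id

Result:
student | course       
--------+--------------
Sam     | Chemistry    
Eli     | Discrete Math
Beth    | Discrete Math
Wendy   | NULL         
Aaron   | Algorithms   
Hank    | Chemistry    
Chris   | NULL         
Jack    | Discrete Math


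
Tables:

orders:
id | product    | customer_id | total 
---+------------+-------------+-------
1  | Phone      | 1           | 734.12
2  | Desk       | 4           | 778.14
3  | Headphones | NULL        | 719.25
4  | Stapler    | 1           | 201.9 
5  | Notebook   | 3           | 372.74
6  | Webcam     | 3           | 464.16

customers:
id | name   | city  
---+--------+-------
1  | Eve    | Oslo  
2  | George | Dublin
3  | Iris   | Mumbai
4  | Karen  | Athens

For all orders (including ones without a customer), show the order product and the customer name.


LEFT JOIN keeps every row from orders (the left table); where customer_id has no match in customers, the customer columns become NULL. Walk through each order:
  - order 1 (Phone): customer_id=1 -> matches Eve
  - order 2 (Desk): customer_id=4 -> matches Karen
  - order 3 (Headphones): customer_id=NULL, no match -> kept with NULL
  - order 4 (Stapler): customer_id=1 -> matches Eve
  - order 5 (Notebook): customer_id=3 -> matches Iris
  - order 6 (Webcam): customer_id=3 -> matches Iris
All 6 rows appear; 1 has NULL customer.

SQL:
SELECT a.product, b.name AS customer
FROM orders a
LEFT JOIN customers b ON a.customer_id = b.id

Result:
product    | customer
-----------+---------
Phone      | Eve     
Desk       | Karen   
Headphones | NULL    
Stapler    | Eve     
Notebook   | Iris    
Webcam     | Iris    


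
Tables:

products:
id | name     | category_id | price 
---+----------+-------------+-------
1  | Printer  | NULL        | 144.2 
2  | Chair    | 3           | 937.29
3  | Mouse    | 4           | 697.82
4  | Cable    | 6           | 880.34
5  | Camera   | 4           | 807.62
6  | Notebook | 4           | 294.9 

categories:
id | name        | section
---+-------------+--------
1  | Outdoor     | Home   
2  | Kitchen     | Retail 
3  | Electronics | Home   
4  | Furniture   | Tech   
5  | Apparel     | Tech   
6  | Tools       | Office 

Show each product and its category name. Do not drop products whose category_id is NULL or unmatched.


LEFT JOIN keeps every row from products (the left table); where category_id has no match in categories, the category columns become NULL. Walk through each product:
  - product 1 (Printer): category_id=NULL, no match -> kept with NULL
  - product 2 (Chair): category_id=3 -> matches Electronics
  - product 3 (Mouse): category_id=4 -> matches Furniture
  - product 4 (Cable): category_id=6 -> matches Tools
  - product 5 (Camera): category_id=4 -> matches Furniture
  - product 6 (Notebook): category_id=4 -> matches Furniture
All 6 rows appear; 1 has NULL category.

SQL:
SELECT a.name, b.name AS category
FROM products a
LEFT JOIN categories b ON a.category_id = b.id

Result:
name     | category   
---------+------------
Printer  | NULL       
Chair    | Electronics
Mouse    | Furniture  
Cable    | Tools      
Camera   | Furniture  
Notebook | Furniture  


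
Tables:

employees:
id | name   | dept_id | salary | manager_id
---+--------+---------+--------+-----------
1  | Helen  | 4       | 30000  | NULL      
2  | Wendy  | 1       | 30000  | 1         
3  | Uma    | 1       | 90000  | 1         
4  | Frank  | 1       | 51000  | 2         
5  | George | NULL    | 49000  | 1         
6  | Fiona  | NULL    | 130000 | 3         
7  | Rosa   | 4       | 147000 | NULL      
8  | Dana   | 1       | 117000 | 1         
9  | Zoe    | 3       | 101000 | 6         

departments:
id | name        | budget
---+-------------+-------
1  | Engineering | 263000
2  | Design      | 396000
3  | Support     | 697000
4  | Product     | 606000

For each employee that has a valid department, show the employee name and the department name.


INNER JOIN keeps only employees rows whose dept_id matches an id in departments. Walk through each employee:
  - employee 1 (Helen): dept_id=4 -> matches Product
  - employee 2 (Wendy): dept_id=1 -> matches Engineering
  - employee 3 (Uma): dept_id=1 -> matches Engineering
  - employee 4 (Frank): dept_id=1 -> matches Engineering
  - employee 5 (George): dept_id=NULL, no match -> dropped
  - employee 6 (Fiona): dept_id=NULL, no match -> dropped
  - employee 7 (Rosa): dept_id=4 -> matches Product
  - employee 8 (Dana): dept_id=1 -> matches Engineering
  - employee 9 (Zoe): dept_id=3 -> matches Support
So 2 of 9 rows are dropped.

SQL:
SELECT a.name, b.name AS department
FROM employees a
INNER JOIN departments b ON a.dept_id = b.id

Result:
name  | department 
------+------------
Helen | Product    
Wendy | Engineering
Uma   | Engineering
Frank | Engineering
Rosa  | Product    
Dana  | Engineering
Zoe   | Support    


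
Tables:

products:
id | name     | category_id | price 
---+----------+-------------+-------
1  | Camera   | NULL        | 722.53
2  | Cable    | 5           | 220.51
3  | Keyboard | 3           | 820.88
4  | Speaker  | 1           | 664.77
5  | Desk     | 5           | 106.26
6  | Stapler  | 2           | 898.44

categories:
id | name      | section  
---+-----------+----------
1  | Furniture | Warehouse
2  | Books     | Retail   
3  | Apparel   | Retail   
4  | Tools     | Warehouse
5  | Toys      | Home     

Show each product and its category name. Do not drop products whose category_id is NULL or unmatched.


LEFT JOIN keeps every row from products (the left table); where category_id has no match in categories, the category columns become NULL. Walk through each product:
  - product 1 (Camera): category_id=NULL, no match -> kept with NULL
  - product 2 (Cable): category_id=5 -> matches Toys
  - product 3 (Keyboard): category_id=3 -> matches Apparel
  - product 4 (Speaker): category_id=1 -> matches Furniture
  - product 5 (Desk): category_id=5 -> matches Toys
  - product 6 (Stapler): category_id=2 -> matches Books
All 6 rows appear; 1 has NULL category.

SQL:
SELECT a.name, b.name AS category
FROM products a
LEFT JOIN categories b ON a.category_id = b.id

Result:
name     | category 
---------+----------
Camera   | NULL     
Cable    | Toys     
Keyboard | Apparel  
Speaker  | Furniture
Desk     | Toys     
Stapler  | Books    


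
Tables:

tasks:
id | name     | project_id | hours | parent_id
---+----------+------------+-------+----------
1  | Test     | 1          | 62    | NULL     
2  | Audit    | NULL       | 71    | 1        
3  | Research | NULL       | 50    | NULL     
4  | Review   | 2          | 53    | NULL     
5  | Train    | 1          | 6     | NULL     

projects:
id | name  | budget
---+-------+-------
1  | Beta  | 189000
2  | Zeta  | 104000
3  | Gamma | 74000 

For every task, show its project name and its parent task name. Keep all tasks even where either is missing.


Two LEFT JOINs from the same base table tasks: one to projects via project_id, one to tasks itself via parent_id. Both are LEFT so every task is preserved.
Match against projects:
  - task 1 (Test): project_id=1 -> matches Beta
  - task 2 (Audit): project_id=NULL, no match -> kept with NULL
  - task 3 (Research): project_id=NULL, no match -> kept with NULL
  - task 4 (Review): project_id=2 -> matches Zeta
  - task 5 (Train): project_id=1 -> matches Beta
Match against tasks (self):
  - task 1 (Test): parent_id=NULL -> NULL
  - task 2 (Audit): parent_id=1 -> Test
  - task 3 (Research): parent_id=NULL -> NULL
  - task 4 (Review): parent_id=NULL -> NULL
  - task 5 (Train): parent_id=NULL -> NULL

SQL:
SELECT a.name, b.name AS project, c.name AS parent
FROM tasks a
LEFT JOIN projects b ON a.project_id = b.id
LEFT JOIN tasks c ON a.parent_id = c.id

Result:
name     | project | parent
---------+---------+-------
Test     | Beta    | NULL  
Audit    | NULL    | Test  
Research | NULL    | NULL  
Review   | Zeta    | NULL  
Train    | Beta    | NULL  


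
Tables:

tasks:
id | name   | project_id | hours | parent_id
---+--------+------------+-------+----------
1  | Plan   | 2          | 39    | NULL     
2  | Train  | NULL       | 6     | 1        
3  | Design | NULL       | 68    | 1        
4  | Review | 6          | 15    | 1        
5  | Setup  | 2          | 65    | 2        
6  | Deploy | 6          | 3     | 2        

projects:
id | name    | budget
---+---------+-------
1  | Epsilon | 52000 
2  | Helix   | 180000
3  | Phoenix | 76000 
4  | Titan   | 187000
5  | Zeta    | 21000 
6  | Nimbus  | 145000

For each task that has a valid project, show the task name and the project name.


INNER JOIN keeps only tasks rows whose project_id matches an id in projects. Walk through each task:
  - task 1 (Plan): project_id=2 -> matches Helix
  - task 2 (Train): project_id=NULL, no match -> dropped
  - task 3 (Design): project_id=NULL, no match -> dropped
  - task 4 (Review): project_id=6 -> matches Nimbus
  - task 5 (Setup): project_id=2 -> matches Helix
  - task 6 (Deploy): project_id=6 -> matches Nimbus
So 2 of 6 rows are dropped.

SQL:
SELECT a.name, b.name AS project
FROM tasks a
INNER JOIN projects b ON a.project_id = b.id

Result:
name   | project
-------+--------
Plan   | Helix  
Review | Nimbus 
Setup  | Helix  
Deploy | Nimbus 


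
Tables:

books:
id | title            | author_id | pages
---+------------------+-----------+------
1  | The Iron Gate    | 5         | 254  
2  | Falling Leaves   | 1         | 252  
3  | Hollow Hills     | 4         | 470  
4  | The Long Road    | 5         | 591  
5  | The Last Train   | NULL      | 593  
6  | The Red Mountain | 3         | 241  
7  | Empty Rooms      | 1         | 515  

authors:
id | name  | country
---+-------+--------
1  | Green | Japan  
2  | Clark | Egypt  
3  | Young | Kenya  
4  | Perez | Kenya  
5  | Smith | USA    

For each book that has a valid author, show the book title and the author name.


INNER JOIN keeps only books rows whose author_id matches an id in authors. Walk through each book:
  - book 1 (The Iron Gate): author_id=5 -> matches Smith
  - book 2 (Falling Leaves): author_id=1 -> matches Green
  - book 3 (Hollow Hills): author_id=4 -> matches Perez
  - book 4 (The Long Road): author_id=5 -> matches Smith
  - book 5 (The Last Train): author_id=NULL, no match -> dropped
  - book 6 (The Red Mountain): author_id=3 -> matches Young
  - book 7 (Empty Rooms): author_id=1 -> matches Green
So 1 of 7 rows is dropped.

SQL:
SELECT a.title, b.name AS author
FROM books a
INNER JOIN authors b ON a.author_id = b.id

Result:
title            | author
-----------------+-------
The Iron Gate    | Smith 
Falling Leaves   | Green 
Hollow Hills     | Perez 
The Long Road    | Smith 
The Red Mountain | Young 
Empty Rooms      | Green 


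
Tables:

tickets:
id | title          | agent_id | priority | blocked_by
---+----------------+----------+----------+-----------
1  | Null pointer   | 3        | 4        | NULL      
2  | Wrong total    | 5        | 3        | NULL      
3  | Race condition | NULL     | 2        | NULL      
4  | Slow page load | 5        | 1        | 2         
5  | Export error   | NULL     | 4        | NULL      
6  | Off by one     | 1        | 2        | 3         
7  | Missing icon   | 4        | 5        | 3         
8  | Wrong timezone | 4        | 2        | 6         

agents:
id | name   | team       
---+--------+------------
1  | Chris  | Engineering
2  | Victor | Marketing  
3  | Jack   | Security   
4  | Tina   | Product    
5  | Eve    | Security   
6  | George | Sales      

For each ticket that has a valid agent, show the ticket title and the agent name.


INNER JOIN keeps only tickets rows whose agent_id matches an id in agents. Walk through each ticket:
  - ticket 1 (Null pointer): agent_id=3 -> matches Jack
  - ticket 2 (Wrong total): agent_id=5 -> matches Eve
  - ticket 3 (Race condition): agent_id=NULL, no match -> dropped
  - ticket 4 (Slow page load): agent_id=5 -> matches Eve
  - ticket 5 (Export error): agent_id=NULL, no match -> dropped
  - ticket 6 (Off by one): agent_id=1 -> matches Chris
  - ticket 7 (Missing icon): agent_id=4 -> matches Tina
  - ticket 8 (Wrong timezone): agent_id=4 -> matches Tina
So 2 of 8 rows are dropped.

SQL:
SELECT a.title, b.name AS agent
FROM tickets a
INNER JOIN agents b ON a.agent_id = b.id

Result:
title          | agent
---------------+------
Null pointer   | Jack 
Wrong total    | Eve  
Slow page load | Eve  
Off by one     | Chris
Missing icon   | Tina 
Wrong timezone | Tina 


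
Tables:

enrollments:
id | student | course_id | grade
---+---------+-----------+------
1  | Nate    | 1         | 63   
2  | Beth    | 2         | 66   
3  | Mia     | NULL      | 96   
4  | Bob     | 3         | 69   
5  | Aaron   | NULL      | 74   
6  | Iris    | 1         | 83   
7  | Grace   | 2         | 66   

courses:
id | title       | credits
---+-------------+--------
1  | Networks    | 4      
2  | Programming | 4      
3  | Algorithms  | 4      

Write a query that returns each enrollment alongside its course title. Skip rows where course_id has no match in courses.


INNER JOIN keeps only enrollments rows whose course_id matches an id in courses. Walk through each enrollment:
  - enrollment 1 (Nate): course_id=1 -> matches Networks
  - enrollment 2 (Beth): course_id=2 -> matches Programming
  - enrollment 3 (Mia): course_id=NULL, no match -> dropped
  - enrollment 4 (Bob): course_id=3 -> matches Algorithms
  - enrollment 5 (Aaron): course_id=NULL, no match -> dropped
  - enrollment 6 (Iris): course_id=1 -> matches Networks
  - enrollment 7 (Grace): course_id=2 -> matches Programming
So 2 of 7 rows are dropped.

SQL:
SELECT a.student, b.title AS course
FROM enrollments a
INNER JOIN courses b ON a.course_id = b.id

Result:
student | course     
--------+------------
Nate    | Networks   
Beth    | Programming
Bob     | Algorithms 
Iris    | Networks   
Grace   | Programming


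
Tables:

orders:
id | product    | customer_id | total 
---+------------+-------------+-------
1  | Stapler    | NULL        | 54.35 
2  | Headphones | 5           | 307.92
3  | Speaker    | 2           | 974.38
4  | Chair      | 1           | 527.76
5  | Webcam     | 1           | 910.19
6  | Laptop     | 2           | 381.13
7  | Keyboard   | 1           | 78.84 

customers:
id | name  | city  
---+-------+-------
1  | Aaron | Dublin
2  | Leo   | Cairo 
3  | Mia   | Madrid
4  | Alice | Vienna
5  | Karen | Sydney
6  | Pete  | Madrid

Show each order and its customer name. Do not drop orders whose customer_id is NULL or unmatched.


LEFT JOIN keeps every row from orders (the left table); where customer_id has no match in customers, the customer columns become NULL. Walk through each order:
  - order 1 (Stapler): customer_id=NULL, no match -> kept with NULL
  - order 2 (Headphones): customer_id=5 -> matches Karen
  - order 3 (Speaker): customer_id=2 -> matches Leo
  - order 4 (Chair): customer_id=1 -> matches Aaron
  - order 5 (Webcam): customer_id=1 -> matches Aaron
  - order 6 (Laptop): customer_id=2 -> matches Leo
  - order 7 (Keyboard): customer_id=1 -> matches Aaron
All 7 rows appear; 1 has NULL customer.

SQL:
SELECT a.product, b.name AS customer
FROM orders a
LEFT JOIN customers b ON a.customer_id = b.id

Result:
product    | customer
-----------+---------
Stapler    | NULL    
Headphones | Karen   
Speaker    | Leo     
Chair      | Aaron   
Webcam     | Aaron   
Laptop     | Leo     
Keyboard   | Aaron   


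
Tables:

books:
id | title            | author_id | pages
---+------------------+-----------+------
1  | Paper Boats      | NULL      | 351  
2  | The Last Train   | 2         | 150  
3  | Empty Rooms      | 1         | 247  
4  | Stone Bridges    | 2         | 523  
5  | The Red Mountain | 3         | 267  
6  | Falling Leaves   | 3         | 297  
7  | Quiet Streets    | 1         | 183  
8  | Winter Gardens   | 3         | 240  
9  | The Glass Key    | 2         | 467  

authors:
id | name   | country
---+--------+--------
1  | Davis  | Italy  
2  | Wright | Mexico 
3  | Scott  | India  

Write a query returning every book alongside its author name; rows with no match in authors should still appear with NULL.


LEFT JOIN keeps every row from books (the left table); where author_id has no match in authors, the author columns become NULL. Walk through each book:
  - book 1 (Paper Boats): author_id=NULL, no match -> kept with NULL
  - book 2 (The Last Train): author_id=2 -> matches Wright
  - book 3 (Empty Rooms): author_id=1 -> matches Davis
  - book 4 (Stone Bridges): author_id=2 -> matches Wright
  - book 5 (The Red Mountain): author_id=3 -> matches Scott
  - book 6 (Falling Leaves): author_id=3 -> matches Scott
  - book 7 (Quiet Streets): author_id=1 -> matches Davis
  - book 8 (Winter Gardens): author_id=3 -> matches Scott
  - book 9 (The Glass Key): author_id=2 -> matches Wright
All 9 rows appear; 1 has NULL author.

SQL:
SELECT a.title, b.name AS author
FROM books a
LEFT JOIN authors b ON a.author_id = b.id

Result:
title            | author
-----------------+-------
Paper Boats      | NULL  
The Last Train   | Wright
Empty Rooms      | Davis 
Stone Bridges    | Wright
The Red Mountain | Scott 
Falling Leaves   | Scott 
Quiet Streets    | Davis 
Winter Gardens   | Scott 
The Glass Key    | Wright


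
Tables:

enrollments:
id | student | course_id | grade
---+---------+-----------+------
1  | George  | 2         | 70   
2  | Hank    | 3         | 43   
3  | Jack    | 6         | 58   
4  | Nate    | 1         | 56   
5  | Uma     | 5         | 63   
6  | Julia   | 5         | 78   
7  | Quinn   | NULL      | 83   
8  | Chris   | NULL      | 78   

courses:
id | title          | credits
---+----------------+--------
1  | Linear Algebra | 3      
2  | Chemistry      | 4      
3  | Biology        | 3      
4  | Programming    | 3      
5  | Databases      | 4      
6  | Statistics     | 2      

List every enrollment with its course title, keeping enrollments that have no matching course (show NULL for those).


LEFT JOIN keeps every row from enrollments (the left table); where course_id has no match in courses, the course columns become NULL. Walk through each enrollment:
  - enrollment 1 (George): course_id=2 -> matches Chemistry
  - enrollment 2 (Hank): course_id=3 -> matches Biology
  - enrollment 3 (Jack): course_id=6 -> matches Statistics
  - enrollment 4 (Nate): course_id=1 -> matches Linear Algebra
  - enrollment 5 (Uma): course_id=5 -> matches Databases
  - enrollment 6 (Julia): course_id=5 -> matches Databases
  - enrollment 7 (Quinn): course_id=NULL, no match -> kept with NULL
  - enrollment 8 (Chris): course_id=NULL, no match -> kept with NULL
All 8 rows appear; 2 have NULL course.

SQL:
SELECT a.student, b.title AS course
FROM enrollments a
LEFT JOIN courses b ON a.course_id = b.id

Result:
student | course        
--------+---------------
George  | Chemistry     
Hank    | Biology       
Jack    | Statistics    
Nate    | Linear Algebra
Uma     | Databases     
Julia   | Databases     
Quinn   | NULL          
Chris   | NULL          


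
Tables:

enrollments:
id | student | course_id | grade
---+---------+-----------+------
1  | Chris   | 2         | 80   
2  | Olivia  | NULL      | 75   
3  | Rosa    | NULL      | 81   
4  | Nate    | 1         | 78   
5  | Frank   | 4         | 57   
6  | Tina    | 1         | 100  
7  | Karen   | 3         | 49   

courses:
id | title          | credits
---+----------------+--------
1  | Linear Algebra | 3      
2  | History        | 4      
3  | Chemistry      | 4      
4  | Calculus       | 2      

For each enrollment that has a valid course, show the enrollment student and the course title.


INNER JOIN keeps only enrollments rows whose course_id matches an id in courses. Walk through each enrollment:
  - enrollment 1 (Chris): course_id=2 -> matches History
  - enrollment 2 (Olivia): course_id=NULL, no match -> dropped
  - enrollment 3 (Rosa): course_id=NULL, no match -> dropped
  - enrollment 4 (Nate): course_id=1 -> matches Linear Algebra
  - enrollment 5 (Frank): course_id=4 -> matches Calculus
  - enrollment 6 (Tina): course_id=1 -> matches Linear Algebra
  - enrollment 7 (Karen): course_id=3 -> matches Chemistry
So 2 of 7 rows are dropped.

SQL:
SELECT a.student, b.title AS course
FROM enrollments a
INNER JOIN courses b ON a.course_id = b.id

Result:
student | course        
--------+---------------
Chris   | History       
Nate    | Linear Algebra
Frank   | Calculus      
Tina    | Linear Algebra
Karen   | Chemistry     


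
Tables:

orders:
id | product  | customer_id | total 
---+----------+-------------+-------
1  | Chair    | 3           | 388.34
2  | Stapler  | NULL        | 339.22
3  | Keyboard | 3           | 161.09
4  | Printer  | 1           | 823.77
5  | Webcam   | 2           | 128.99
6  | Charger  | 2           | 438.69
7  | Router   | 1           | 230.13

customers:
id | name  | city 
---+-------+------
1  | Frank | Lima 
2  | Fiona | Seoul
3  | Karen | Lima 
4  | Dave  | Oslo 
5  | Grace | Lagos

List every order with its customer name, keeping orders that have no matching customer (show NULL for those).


LEFT JOIN keeps every row from orders (the left table); where customer_id has no match in customers, the customer columns become NULL. Walk through each order:
  - order 1 (Chair): customer_id=3 -> matches Karen
  - order 2 (Stapler): customer_id=NULL, no match -> kept with NULL
  - order 3 (Keyboard): customer_id=3 -> matches Karen
  - order 4 (Printer): customer_id=1 -> matches Frank
  - order 5 (Webcam): customer_id=2 -> matches Fiona
  - order 6 (Charger): customer_id=2 -> matches Fiona
  - order 7 (Router): customer_id=1 -> matches Frank
All 7 rows appear; 1 has NULL customer.

SQL:
SELECT a.product, b.name AS customer
FROM orders a
LEFT JOIN customers b ON a.customer_id = b.id

Result:
product  | customer
---------+---------
Chair    | Karen   
Stapler  | NULL    
Keyboard | Karen   
Printer  | Frank   
Webcam   | Fiona   
Charger  | Fiona   
Router   | Frank   


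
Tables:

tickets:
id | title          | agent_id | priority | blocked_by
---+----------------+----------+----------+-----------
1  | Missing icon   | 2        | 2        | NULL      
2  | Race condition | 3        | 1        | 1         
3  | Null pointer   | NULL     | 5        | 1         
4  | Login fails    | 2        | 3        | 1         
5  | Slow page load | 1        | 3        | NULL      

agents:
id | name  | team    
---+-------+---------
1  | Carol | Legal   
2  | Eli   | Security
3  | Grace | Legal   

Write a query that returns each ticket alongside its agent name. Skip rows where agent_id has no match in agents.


INNER JOIN keeps only tickets rows whose agent_id matches an id in agents. Walk through each ticket:
  - ticket 1 (Missing icon): agent_id=2 -> matches Eli
  - ticket 2 (Race condition): agent_id=3 -> matches Grace
  - ticket 3 (Null pointer): agent_id=NULL, no match -> dropped
  - ticket 4 (Login fails): agent_id=2 -> matches Eli
  - ticket 5 (Slow page load): agent_id=1 -> matches Carol
So 1 of 5 rows is dropped.

SQL:
SELECT a.title, b.name AS agent
FROM tickets a
INNER JOIN agents b ON a.agent_id = b.id

Result:
title          | agent
---------------+------
Missing icon   | Eli  
Race condition | Grace
Login fails    | Eli  
Slow page load | Carol


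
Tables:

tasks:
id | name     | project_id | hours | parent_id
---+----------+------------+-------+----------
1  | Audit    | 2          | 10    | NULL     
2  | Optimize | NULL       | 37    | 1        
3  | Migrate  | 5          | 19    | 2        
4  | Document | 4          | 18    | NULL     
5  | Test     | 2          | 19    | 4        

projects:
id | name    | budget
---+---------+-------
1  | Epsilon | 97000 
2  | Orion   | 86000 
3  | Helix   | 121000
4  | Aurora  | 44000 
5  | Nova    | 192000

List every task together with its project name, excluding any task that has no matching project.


INNER JOIN keeps only tasks rows whose project_id matches an id in projects. Walk through each task:
  - task 1 (Audit): project_id=2 -> matches Orion
  - task 2 (Optimize): project_id=NULL, no match -> dropped
  - task 3 (Migrate): project_id=5 -> matches Nova
  - task 4 (Document): project_id=4 -> matches Aurora
  - task 5 (Test): project_id=2 -> matches Orion
So 1 of 5 rows is dropped.

SQL:
SELECT a.name, b.name AS project
FROM tasks a
INNER JOIN projects b ON a.project_id = b.id

Result:
name     | project
---------+--------
Audit    | Orion  
Migrate  | Nova   
Document | Aurora 
Test     | Orion  


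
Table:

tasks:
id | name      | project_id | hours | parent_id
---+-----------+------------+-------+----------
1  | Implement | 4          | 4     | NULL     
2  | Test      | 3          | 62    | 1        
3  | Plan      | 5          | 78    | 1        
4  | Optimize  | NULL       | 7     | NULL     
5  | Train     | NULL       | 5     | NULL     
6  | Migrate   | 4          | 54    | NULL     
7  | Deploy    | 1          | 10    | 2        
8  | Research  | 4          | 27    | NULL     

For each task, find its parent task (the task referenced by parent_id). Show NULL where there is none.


This is a self-join: tasks is joined to a second copy of itself, matching each row's parent_id to another row's id. Use LEFT JOIN so rows with parent_id=NULL are kept.
  - task 1 (Implement): parent_id=NULL -> NULL
  - task 2 (Test): parent_id=1 -> Implement
  - task 3 (Plan): parent_id=1 -> Implement
  - task 4 (Optimize): parent_id=NULL -> NULL
  - task 5 (Train): parent_id=NULL -> NULL
  - task 6 (Migrate): parent_id=NULL -> NULL
  - task 7 (Deploy): parent_id=2 -> Test
  - task 8 (Research): parent_id=NULL -> NULL

SQL:
SELECT a.name AS item, b.name AS parent
FROM tasks a
LEFT JOIN tasks b ON a.parent_id = b.id

Result:
item      | parent   
----------+----------
Implement | NULL     
Test      | Implement
Plan      | Implement
Optimize  | NULL     
Train     | NULL     
Migrate   | NULL     
Deploy    | Test     
Research  | NULL     


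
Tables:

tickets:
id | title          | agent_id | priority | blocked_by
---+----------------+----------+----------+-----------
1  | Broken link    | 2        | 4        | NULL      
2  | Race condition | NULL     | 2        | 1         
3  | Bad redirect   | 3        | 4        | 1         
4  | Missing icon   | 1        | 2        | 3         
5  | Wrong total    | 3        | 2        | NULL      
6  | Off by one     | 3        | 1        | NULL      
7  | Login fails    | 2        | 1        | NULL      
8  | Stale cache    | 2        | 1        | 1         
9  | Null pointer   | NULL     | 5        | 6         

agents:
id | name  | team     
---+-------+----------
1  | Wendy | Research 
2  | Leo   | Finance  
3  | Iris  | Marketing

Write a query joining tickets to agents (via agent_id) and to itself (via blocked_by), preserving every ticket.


Two LEFT JOINs from the same base table tickets: one to agents via agent_id, one to tickets itself via blocked_by. Both are LEFT so every ticket is preserved.
Match against agents:
  - ticket 1 (Broken link): agent_id=2 -> matches Leo
  - ticket 2 (Race condition): agent_id=NULL, no match -> kept with NULL
  - ticket 3 (Bad redirect): agent_id=3 -> matches Iris
  - ticket 4 (Missing icon): agent_id=1 -> matches Wendy
  - ticket 5 (Wrong total): agent_id=3 -> matches Iris
  - ticket 6 (Off by one): agent_id=3 -> matches Iris
  - ticket 7 (Login fails): agent_id=2 -> matches Leo
  - ticket 8 (Stale cache): agent_id=2 -> matches Leo
  - ticket 9 (Null pointer): agent_id=NULL, no match -> kept with NULL
Match against tickets (self):
  - ticket 1 (Broken link): blocked_by=NULL -> NULL
  - ticket 2 (Race condition): blocked_by=1 -> Broken link
  - ticket 3 (Bad redirect): blocked_by=1 -> Broken link
  - ticket 4 (Missing icon): blocked_by=3 -> Bad redirect
  - ticket 5 (Wrong total): blocked_by=NULL -> NULL
  - ticket 6 (Off by one): blocked_by=NULL -> NULL
  - ticket 7 (Login fails): blocked_by=NULL -> NULL
  - ticket 8 (Stale cache): blocked_by=1 -> Broken link
  - ticket 9 (Null pointer): blocked_by=6 -> Off by one

SQL:
SELECT a.title, b.name AS agent, c.title AS blocked_by
FROM tickets a
LEFT JOIN agents b ON a.agent_id = b.id
LEFT JOIN tickets c ON a.blocked_by = c.id

Result:
title          | agent | blocked_by  
---------------+-------+-------------
Broken link    | Leo   | NULL        
Race condition | NULL  | Broken link 
Bad redirect   | Iris  | Broken link 
Missing icon   | Wendy | Bad redirect
Wrong total    | Iris  | NULL        
Off by one     | Iris  | NULL        
Login fails    | Leo   | NULL        
Stale cache    | Leo   | Broken link 
Null pointer   | NULL  | Off by one  
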